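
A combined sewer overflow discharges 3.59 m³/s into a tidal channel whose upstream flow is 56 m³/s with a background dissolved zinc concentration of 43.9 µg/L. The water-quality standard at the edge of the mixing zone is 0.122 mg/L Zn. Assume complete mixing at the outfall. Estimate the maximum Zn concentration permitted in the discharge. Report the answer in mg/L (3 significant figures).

1.34 mg/L

43.9 µg/L = 0.0439 mg/L.
Mass balance: 0.122·59.59 = 3.59·Cₑ + 56·0.0439.
Cₑ = (7.27 − 2.458) / 3.59 = 1.34 mg/L.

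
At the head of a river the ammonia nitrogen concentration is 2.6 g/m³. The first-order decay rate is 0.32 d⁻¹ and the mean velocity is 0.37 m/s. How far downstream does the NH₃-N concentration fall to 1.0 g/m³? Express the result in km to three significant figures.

95.5 km

From C = C₀·e^(−kt), t = ln(C₀/C)/k = ln(2.6/1.0)/0.32 = 0.9555/0.32 = 2.986 d.
Distance = v·t = 0.37 m/s × 2.58e+05 s = 9.546e+04 m = 95.46 km.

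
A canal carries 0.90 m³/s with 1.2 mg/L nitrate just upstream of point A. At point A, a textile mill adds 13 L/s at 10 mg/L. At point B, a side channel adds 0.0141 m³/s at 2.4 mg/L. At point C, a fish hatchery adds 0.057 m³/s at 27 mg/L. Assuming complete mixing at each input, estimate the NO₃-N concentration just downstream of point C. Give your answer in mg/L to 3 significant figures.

13 L/s = 0.013 m³/s.
After input A: C = (0.9·1.2 + 0.013·10) / 0.913 = 1.325 mg/L.
After input B: C = (0.913·1.325 + 0.0141·2.4) / 0.9271 = 1.342 mg/L.
After input C: C = (0.9271·1.342 + 0.057·27) / 0.9841 = 2.828 mg/L.

2.83 mg/L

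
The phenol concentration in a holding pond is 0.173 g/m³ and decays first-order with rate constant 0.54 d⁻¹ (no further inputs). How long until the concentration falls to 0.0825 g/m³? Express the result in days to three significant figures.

1.37 d

t = ln(C₀/C)/k = ln(0.173/0.0825)/0.54 = 0.7405/0.54 = 1.371 d.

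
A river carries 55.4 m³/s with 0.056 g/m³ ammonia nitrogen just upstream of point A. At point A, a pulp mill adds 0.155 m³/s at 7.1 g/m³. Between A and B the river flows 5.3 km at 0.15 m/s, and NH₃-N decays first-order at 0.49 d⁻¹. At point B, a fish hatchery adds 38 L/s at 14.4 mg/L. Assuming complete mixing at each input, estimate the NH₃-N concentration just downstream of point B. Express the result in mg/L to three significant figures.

0.0717 mg/L

After input A: C = (55.4·0.056 + 0.155·7.1) / 55.55 = 0.07565 mg/L.
Over the 5.3 km reach to input B (t = 3.533e+04 s = 0.409 d), decay gives C = 0.07565·exp(−0.49·0.409) = 0.06192 mg/L.
38 L/s = 0.038 m³/s.
After input B: C = (55.55·0.06192 + 0.038·14.4) / 55.59 = 0.07172 mg/L.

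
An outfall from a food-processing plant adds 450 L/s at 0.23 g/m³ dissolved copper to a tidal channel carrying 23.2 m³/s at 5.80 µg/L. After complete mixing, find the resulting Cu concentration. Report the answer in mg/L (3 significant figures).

0.0101 mg/L

450 L/s = 0.45 m³/s.
5.80 µg/L = 0.0058 mg/L.
Conservation of mass across the mixing zone: C = (0.45·0.23 + 23.2·0.0058) / (0.45 + 23.2) = 0.2381/23.65 = 0.01007 mg/L.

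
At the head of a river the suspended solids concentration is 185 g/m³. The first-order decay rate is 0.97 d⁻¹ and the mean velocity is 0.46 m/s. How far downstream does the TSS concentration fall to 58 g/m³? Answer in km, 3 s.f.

47.5 km

From C = C₀·e^(−kt), t = ln(C₀/C)/k = ln(185/58)/0.97 = 1.16/0.97 = 1.196 d.
Distance = v·t = 0.46 m/s × 1.033e+05 s = 4.753e+04 m = 47.53 km.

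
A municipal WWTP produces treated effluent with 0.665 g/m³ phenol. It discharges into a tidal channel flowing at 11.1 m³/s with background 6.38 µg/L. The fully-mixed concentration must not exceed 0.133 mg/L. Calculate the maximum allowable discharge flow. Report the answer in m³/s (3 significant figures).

6.38 µg/L = 0.00638 mg/L.
Mass balance at complete mixing: C_std·(Q_w + Q_r) = Q_w·C_e + Q_r·C_b.
Rearranging, Q_w = Q_r·(C_std − C_b)/(C_e − C_std) = 11.1·(0.133 − 0.00638) / (0.665 − 0.133) = 2.642 m³/s.

2.64 m³/s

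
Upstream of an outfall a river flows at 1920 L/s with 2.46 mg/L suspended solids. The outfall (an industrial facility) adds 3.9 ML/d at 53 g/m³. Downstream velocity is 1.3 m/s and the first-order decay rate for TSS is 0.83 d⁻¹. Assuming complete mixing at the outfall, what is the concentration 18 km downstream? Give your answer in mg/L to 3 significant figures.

3.17 mg/L

3.9 ML/d = 0.04514 m³/s.
1920 L/s = 1.92 m³/s.
After complete mixing, C₀ = (0.04514·53 + 1.92·2.46) / 1.965 = 3.621 mg/L.
Travel time t = 1.8e+04 m / 1.3 m/s = 1.385e+04 s = 0.1603 d.
C = 3.621·exp(−0.83·0.1603) = 3.621·0.8755 = 3.17 mg/L.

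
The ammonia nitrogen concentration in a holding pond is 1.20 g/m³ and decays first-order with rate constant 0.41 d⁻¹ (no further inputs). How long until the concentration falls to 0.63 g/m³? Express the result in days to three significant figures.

t = ln(C₀/C)/k = ln(1.20/0.63)/0.41 = 0.6444/0.41 = 1.572 d.

1.57 d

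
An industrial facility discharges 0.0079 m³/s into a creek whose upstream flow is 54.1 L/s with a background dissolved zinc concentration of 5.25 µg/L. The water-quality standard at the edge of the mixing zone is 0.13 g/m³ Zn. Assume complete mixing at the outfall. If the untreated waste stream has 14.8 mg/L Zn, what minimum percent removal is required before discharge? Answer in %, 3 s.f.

54.1 L/s = 0.0541 m³/s.
5.25 µg/L = 0.00525 mg/L.
Mass balance: 0.13·0.062 = 0.0079·Cₑ + 0.0541·0.00525.
Cₑ = (0.00806 − 0.000284) / 0.0079 = 0.9843 mg/L.
Required removal = 1 − 0.9843/14.8 = 93.35 %.

93.3 %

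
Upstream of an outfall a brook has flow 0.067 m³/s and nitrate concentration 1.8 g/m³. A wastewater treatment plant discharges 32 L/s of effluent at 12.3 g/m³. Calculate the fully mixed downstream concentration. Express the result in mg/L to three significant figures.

5.19 mg/L

32 L/s = 0.032 m³/s.
Flow-weighted mixing gives C = (0.032·12.3 + 0.067·1.8) / (0.032 + 0.067) = 0.5142/0.099 = 5.194 mg/L.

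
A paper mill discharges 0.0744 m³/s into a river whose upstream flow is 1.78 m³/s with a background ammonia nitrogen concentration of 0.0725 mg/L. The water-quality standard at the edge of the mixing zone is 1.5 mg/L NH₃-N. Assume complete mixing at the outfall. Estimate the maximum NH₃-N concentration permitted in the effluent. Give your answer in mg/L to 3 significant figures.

Mass balance: 1.5·1.854 = 0.0744·Cₑ + 1.78·0.0725.
Cₑ = (2.782 − 0.129) / 0.0744 = 35.65 mg/L.

35.7 mg/L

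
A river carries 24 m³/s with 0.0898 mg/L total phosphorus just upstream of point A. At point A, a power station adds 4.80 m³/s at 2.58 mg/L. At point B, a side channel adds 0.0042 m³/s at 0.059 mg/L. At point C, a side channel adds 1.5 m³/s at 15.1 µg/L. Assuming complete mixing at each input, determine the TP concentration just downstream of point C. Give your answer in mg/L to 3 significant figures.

After input A: C = (24·0.0898 + 4.8·2.58) / 28.8 = 0.5048 mg/L.
After input B: C = (28.8·0.5048 + 0.0042·0.059) / 28.8 = 0.5048 mg/L.
15.1 µg/L = 0.0151 mg/L.
After input C: C = (28.8·0.5048 + 1.5·0.0151) / 30.3 = 0.4805 mg/L.

0.481 mg/L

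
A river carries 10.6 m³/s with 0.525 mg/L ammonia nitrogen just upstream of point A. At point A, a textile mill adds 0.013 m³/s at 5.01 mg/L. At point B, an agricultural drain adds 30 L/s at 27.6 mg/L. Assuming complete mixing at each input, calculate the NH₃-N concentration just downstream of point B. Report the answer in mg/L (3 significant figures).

0.607 mg/L

After input A: C = (10.6·0.525 + 0.013·5.01) / 10.61 = 0.5305 mg/L.
30 L/s = 0.03 m³/s.
After input B: C = (10.61·0.5305 + 0.03·27.6) / 10.64 = 0.6068 mg/L.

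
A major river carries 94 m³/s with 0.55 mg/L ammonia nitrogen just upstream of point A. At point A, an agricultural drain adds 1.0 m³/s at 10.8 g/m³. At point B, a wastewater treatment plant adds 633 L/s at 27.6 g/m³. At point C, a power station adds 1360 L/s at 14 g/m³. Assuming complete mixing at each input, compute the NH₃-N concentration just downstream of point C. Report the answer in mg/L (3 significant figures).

After input A: C = (94·0.55 + 1·10.8) / 95 = 0.6579 mg/L.
633 L/s = 0.633 m³/s.
After input B: C = (95·0.6579 + 0.633·27.6) / 95.63 = 0.8362 mg/L.
1360 L/s = 1.36 m³/s.
After input C: C = (95.63·0.8362 + 1.36·14) / 96.99 = 1.021 mg/L.

1.02 mg/L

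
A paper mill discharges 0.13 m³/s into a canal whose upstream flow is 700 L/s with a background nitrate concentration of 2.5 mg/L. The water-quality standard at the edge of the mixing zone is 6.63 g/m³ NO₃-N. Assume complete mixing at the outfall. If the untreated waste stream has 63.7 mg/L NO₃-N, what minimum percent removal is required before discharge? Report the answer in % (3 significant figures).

54.7 %

700 L/s = 0.7 m³/s.
Mass balance: 6.63·0.83 = 0.13·Cₑ + 0.7·2.5.
Cₑ = (5.503 − 1.75) / 0.13 = 28.87 mg/L.
Required removal = 1 − 28.87/63.7 = 54.68 %.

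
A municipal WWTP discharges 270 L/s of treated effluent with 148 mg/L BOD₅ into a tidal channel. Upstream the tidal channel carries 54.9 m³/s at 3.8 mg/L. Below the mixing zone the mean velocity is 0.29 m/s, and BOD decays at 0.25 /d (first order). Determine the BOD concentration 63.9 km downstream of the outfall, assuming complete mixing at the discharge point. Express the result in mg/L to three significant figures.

270 L/s = 0.27 m³/s.
After complete mixing, C₀ = (0.27·148 + 54.9·3.8) / 55.17 = 4.506 mg/L.
Travel time t = 6.39e+04 m / 0.29 m/s = 2.203e+05 s = 2.55 d.
C = 4.506·exp(−0.25·2.55) = 4.506·0.5286 = 2.382 mg/L.

2.38 mg/L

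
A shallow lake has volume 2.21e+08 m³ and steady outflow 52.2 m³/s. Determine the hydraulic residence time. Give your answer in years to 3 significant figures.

Q = 52.2 m³/s × 3.156e+07 s/yr = 1.647e+09 m³/yr.
Hydraulic residence time τ = V/Q = 2.21e+08/1.647e+09 = 0.1342 yr.

0.134 yr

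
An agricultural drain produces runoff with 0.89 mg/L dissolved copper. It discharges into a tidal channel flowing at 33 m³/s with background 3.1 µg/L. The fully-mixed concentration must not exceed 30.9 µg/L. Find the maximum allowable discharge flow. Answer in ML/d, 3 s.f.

3.1 µg/L = 0.0031 mg/L.
30.9 µg/L = 0.0309 mg/L.
Mass balance at complete mixing: C_std·(Q_w + Q_r) = Q_w·C_e + Q_r·C_b.
Rearranging, Q_w = Q_r·(C_std − C_b)/(C_e − C_std) = 33·(0.0309 − 0.0031) / (0.89 − 0.0309) = 1.068 m³/s.
= 92.26 ML/d.

92.3 ML/d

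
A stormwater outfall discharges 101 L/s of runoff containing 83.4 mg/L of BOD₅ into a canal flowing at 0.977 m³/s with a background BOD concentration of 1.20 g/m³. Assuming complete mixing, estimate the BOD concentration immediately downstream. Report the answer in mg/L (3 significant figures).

101 L/s = 0.101 m³/s.
Flow-weighted mixing gives C = (0.101·83.4 + 0.977·1.2) / (0.101 + 0.977) = 9.596/1.078 = 8.901 mg/L.

8.90 mg/L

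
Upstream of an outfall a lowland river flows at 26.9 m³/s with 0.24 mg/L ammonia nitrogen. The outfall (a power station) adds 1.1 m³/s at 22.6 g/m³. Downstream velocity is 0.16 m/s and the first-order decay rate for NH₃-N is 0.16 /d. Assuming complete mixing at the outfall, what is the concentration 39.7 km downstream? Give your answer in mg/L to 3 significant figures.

After complete mixing, C₀ = (1.1·22.6 + 26.9·0.24) / 28 = 1.118 mg/L.
Travel time t = 3.97e+04 m / 0.16 m/s = 2.481e+05 s = 2.872 d.
C = 1.118·exp(−0.16·2.872) = 1.118·0.6316 = 0.7064 mg/L.

0.706 mg/L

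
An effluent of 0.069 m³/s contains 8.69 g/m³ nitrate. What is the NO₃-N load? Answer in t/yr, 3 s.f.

18.9 t/yr

Mass flux = Q·C = 0.069 m³/s × 8.69 g/m³ = 0.5996 g/s.
= 0.5996 g/s × 31.56 = 18.92 t/yr.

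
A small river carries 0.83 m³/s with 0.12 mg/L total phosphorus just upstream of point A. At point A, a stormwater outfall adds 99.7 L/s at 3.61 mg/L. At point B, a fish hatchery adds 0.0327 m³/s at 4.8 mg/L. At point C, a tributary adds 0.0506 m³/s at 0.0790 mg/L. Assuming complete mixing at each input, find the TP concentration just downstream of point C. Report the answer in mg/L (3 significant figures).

0.613 mg/L

99.7 L/s = 0.0997 m³/s.
After input A: C = (0.83·0.12 + 0.0997·3.61) / 0.9297 = 0.4943 mg/L.
After input B: C = (0.9297·0.4943 + 0.0327·4.8) / 0.9624 = 0.6406 mg/L.
After input C: C = (0.9624·0.6406 + 0.0506·0.079) / 1.013 = 0.6125 mg/L.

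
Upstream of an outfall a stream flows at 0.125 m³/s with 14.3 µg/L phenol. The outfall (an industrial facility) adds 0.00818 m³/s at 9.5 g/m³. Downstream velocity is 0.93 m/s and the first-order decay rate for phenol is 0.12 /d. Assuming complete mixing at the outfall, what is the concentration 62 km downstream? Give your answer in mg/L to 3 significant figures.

14.3 µg/L = 0.0143 mg/L.
After complete mixing, C₀ = (0.00818·9.5 + 0.125·0.0143) / 0.1332 = 0.5969 mg/L.
Travel time t = 6.2e+04 m / 0.93 m/s = 6.667e+04 s = 0.7716 d.
C = 0.5969·exp(−0.12·0.7716) = 0.5969·0.9116 = 0.5441 mg/L.

0.544 mg/L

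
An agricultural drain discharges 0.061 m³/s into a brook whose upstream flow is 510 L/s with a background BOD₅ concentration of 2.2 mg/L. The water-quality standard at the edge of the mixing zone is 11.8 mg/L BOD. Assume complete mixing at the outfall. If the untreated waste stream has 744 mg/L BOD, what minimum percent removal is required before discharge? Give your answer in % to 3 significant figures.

510 L/s = 0.51 m³/s.
Mass balance: 11.8·0.571 = 0.061·Cₑ + 0.51·2.2.
Cₑ = (6.738 − 1.122) / 0.061 = 92.06 mg/L.
Required removal = 1 − 92.06/744 = 87.63 %.

87.6 %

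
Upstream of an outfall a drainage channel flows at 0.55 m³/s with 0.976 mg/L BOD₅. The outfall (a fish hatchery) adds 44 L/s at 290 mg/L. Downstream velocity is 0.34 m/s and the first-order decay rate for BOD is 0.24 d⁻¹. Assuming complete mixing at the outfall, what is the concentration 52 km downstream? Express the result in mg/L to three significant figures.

14.6 mg/L

44 L/s = 0.044 m³/s.
After complete mixing, C₀ = (0.044·290 + 0.55·0.976) / 0.594 = 22.39 mg/L.
Travel time t = 5.2e+04 m / 0.34 m/s = 1.529e+05 s = 1.77 d.
C = 22.39·exp(−0.24·1.77) = 22.39·0.6539 = 14.64 mg/L.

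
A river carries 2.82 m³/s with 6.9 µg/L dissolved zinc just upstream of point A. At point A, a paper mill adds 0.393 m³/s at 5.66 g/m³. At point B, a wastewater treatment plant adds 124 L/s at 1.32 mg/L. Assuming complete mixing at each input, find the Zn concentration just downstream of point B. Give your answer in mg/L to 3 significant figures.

0.721 mg/L

6.9 µg/L = 0.0069 mg/L.
After input A: C = (2.82·0.0069 + 0.393·5.66) / 3.213 = 0.6984 mg/L.
124 L/s = 0.124 m³/s.
After input B: C = (3.213·0.6984 + 0.124·1.32) / 3.337 = 0.7215 mg/L.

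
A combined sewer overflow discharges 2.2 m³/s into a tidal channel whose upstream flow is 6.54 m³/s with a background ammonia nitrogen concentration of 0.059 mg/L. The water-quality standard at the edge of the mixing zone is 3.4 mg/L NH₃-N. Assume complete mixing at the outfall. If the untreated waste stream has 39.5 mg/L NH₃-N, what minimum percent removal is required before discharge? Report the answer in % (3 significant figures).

Mass balance: 3.4·8.74 = 2.2·Cₑ + 6.54·0.059.
Cₑ = (29.72 − 0.3859) / 2.2 = 13.33 mg/L.
Required removal = 1 − 13.33/39.5 = 66.25 %.

66.2 %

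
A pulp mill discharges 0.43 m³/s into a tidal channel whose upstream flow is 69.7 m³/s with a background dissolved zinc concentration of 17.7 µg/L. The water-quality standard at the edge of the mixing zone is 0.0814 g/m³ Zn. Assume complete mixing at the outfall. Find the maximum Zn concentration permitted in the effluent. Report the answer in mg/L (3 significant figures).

17.7 µg/L = 0.0177 mg/L.
Mass balance: 0.0814·70.13 = 0.43·Cₑ + 69.7·0.0177.
Cₑ = (5.709 − 1.234) / 0.43 = 10.41 mg/L.

10.4 mg/L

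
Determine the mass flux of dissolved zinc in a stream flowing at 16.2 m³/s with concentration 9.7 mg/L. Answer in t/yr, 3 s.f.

Mass flux = Q·C = 16.2 m³/s × 9.7 g/m³ = 157.1 g/s.
= 157.1 g/s × 31.56 = 4959 t/yr.

4960 t/yr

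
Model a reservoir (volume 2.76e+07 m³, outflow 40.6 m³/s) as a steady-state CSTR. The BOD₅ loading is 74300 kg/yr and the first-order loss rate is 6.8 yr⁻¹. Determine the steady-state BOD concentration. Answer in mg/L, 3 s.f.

Outflow Q = 40.6 m³/s × 3.156e+07 s/yr = 1.281e+09 m³/yr.
Steady-state CSTR mass balance: W = Q·C + k·V·C, so C = W/(Q + kV).
Q + kV = 1.281e+09 + 6.8·2.76e+07 = 1.469e+09 m³/yr.
C = 74300/1.469e+09 = 5.058e-05 kg/m³ = 0.05058 mg/L.

0.0506 mg/L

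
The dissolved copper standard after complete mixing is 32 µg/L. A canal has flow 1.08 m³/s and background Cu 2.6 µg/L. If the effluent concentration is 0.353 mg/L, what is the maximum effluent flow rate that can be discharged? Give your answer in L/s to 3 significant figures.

2.6 µg/L = 0.0026 mg/L.
32 µg/L = 0.032 mg/L.
Mass balance at complete mixing: C_std·(Q_w + Q_r) = Q_w·C_e + Q_r·C_b.
Rearranging, Q_w = Q_r·(C_std − C_b)/(C_e − C_std) = 1.08·(0.032 − 0.0026) / (0.353 − 0.032) = 0.09892 m³/s.
= 98.92 L/s.

98.9 L/s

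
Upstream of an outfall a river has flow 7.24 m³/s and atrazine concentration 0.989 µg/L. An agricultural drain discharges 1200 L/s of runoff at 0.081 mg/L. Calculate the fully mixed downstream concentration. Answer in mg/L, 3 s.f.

1200 L/s = 1.2 m³/s.
0.989 µg/L = 0.000989 mg/L.
Flow-weighted mixing gives C = (1.2·0.081 + 7.24·0.000989) / (1.2 + 7.24) = 0.1044/8.44 = 0.01236 mg/L.

0.0124 mg/L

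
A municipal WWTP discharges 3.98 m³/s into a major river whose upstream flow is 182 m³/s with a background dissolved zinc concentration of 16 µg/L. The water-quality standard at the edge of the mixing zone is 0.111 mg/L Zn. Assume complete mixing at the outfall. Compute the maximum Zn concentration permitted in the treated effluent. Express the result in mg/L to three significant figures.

16 µg/L = 0.016 mg/L.
Mass balance: 0.111·186 = 3.98·Cₑ + 182·0.016.
Cₑ = (20.64 − 2.912) / 3.98 = 4.455 mg/L.

4.46 mg/L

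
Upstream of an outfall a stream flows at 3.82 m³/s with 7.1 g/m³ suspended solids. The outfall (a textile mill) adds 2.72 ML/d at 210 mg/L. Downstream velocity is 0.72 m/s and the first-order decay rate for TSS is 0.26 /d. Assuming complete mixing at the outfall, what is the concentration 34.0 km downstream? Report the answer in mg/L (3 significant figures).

2.72 ML/d = 0.03148 m³/s.
After complete mixing, C₀ = (0.03148·210 + 3.82·7.1) / 3.851 = 8.758 mg/L.
Travel time t = 3.4e+04 m / 0.72 m/s = 4.722e+04 s = 0.5466 d.
C = 8.758·exp(−0.26·0.5466) = 8.758·0.8675 = 7.598 mg/L.

7.60 mg/L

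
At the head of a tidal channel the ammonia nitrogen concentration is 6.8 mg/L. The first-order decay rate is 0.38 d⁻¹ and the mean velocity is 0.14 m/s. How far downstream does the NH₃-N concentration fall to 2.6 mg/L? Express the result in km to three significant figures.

30.6 km

From C = C₀·e^(−kt), t = ln(C₀/C)/k = ln(6.8/2.6)/0.38 = 0.9614/0.38 = 2.53 d.
Distance = v·t = 0.14 m/s × 2.186e+05 s = 3.06e+04 m = 30.6 km.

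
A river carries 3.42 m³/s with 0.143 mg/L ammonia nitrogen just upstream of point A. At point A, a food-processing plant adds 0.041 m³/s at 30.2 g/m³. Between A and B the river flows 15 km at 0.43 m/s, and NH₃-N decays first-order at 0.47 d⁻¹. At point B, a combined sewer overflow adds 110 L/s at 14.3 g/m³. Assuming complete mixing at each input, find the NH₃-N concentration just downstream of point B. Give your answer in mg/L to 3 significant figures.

After input A: C = (3.42·0.143 + 0.041·30.2) / 3.461 = 0.4991 mg/L.
Over the 15 km reach to input B (t = 3.488e+04 s = 0.4037 d), decay gives C = 0.4991·exp(−0.47·0.4037) = 0.4128 mg/L.
110 L/s = 0.11 m³/s.
After input B: C = (3.461·0.4128 + 0.11·14.3) / 3.571 = 0.8406 mg/L.

0.841 mg/L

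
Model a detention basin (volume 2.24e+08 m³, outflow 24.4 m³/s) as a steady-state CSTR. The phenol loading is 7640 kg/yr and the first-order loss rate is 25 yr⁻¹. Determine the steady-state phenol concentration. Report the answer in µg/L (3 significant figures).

1.20 µg/L

Outflow Q = 24.4 m³/s × 3.156e+07 s/yr = 7.7e+08 m³/yr.
Steady-state CSTR mass balance: W = Q·C + k·V·C, so C = W/(Q + kV).
Q + kV = 7.7e+08 + 25·2.24e+08 = 6.37e+09 m³/yr.
C = 7640/6.37e+09 = 1.199e-06 kg/m³ = 0.001199 mg/L = 1.199 µg/L.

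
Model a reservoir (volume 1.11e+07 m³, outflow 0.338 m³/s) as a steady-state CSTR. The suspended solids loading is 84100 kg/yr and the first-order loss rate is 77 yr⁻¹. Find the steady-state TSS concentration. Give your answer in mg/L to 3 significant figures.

0.0972 mg/L

Outflow Q = 0.338 m³/s × 3.156e+07 s/yr = 1.067e+07 m³/yr.
Steady-state CSTR mass balance: W = Q·C + k·V·C, so C = W/(Q + kV).
Q + kV = 1.067e+07 + 77·1.11e+07 = 8.654e+08 m³/yr.
C = 84100/8.654e+08 = 9.718e-05 kg/m³ = 0.09718 mg/L.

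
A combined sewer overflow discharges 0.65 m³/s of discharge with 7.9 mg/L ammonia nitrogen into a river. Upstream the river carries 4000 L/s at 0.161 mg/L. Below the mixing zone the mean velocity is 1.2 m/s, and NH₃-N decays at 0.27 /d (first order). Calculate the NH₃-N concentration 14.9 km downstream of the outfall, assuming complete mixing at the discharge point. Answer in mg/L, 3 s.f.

4000 L/s = 4 m³/s.
After complete mixing, C₀ = (0.65·7.9 + 4·0.161) / 4.65 = 1.243 mg/L.
Travel time t = 1.49e+04 m / 1.2 m/s = 1.242e+04 s = 0.1437 d.
C = 1.243·exp(−0.27·0.1437) = 1.243·0.9619 = 1.195 mg/L.

1.20 mg/L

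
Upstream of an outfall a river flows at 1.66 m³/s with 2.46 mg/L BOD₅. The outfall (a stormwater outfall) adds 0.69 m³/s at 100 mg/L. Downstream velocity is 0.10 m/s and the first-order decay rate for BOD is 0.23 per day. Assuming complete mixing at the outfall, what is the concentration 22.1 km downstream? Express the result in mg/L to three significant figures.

After complete mixing, C₀ = (0.69·100 + 1.66·2.46) / 2.35 = 31.1 mg/L.
Travel time t = 2.21e+04 m / 0.10 m/s = 2.21e+05 s = 2.558 d.
C = 31.1·exp(−0.23·2.558) = 31.1·0.5553 = 17.27 mg/L.

17.3 mg/L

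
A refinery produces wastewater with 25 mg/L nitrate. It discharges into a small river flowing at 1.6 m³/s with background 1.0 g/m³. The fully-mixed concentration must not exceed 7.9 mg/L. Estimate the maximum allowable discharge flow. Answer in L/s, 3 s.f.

Mass balance at complete mixing: C_std·(Q_w + Q_r) = Q_w·C_e + Q_r·C_b.
Rearranging, Q_w = Q_r·(C_std − C_b)/(C_e − C_std) = 1.6·(7.9 − 1) / (25 − 7.9) = 0.6456 m³/s.
= 645.6 L/s.

646 L/s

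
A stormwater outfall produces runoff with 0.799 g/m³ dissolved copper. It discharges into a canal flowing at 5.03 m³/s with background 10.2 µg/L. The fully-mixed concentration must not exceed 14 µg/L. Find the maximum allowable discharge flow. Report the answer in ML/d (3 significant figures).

10.2 µg/L = 0.0102 mg/L.
14 µg/L = 0.014 mg/L.
Mass balance at complete mixing: C_std·(Q_w + Q_r) = Q_w·C_e + Q_r·C_b.
Rearranging, Q_w = Q_r·(C_std − C_b)/(C_e − C_std) = 5.03·(0.014 − 0.0102) / (0.799 − 0.014) = 0.02435 m³/s.
= 2.104 ML/d.

2.10 ML/d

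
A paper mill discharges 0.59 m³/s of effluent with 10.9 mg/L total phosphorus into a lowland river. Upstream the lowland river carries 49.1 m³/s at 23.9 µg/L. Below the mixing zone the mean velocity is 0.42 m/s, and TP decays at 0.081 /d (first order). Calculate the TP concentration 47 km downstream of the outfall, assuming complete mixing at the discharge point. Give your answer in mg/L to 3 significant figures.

23.9 µg/L = 0.0239 mg/L.
After complete mixing, C₀ = (0.59·10.9 + 49.1·0.0239) / 49.69 = 0.153 mg/L.
Travel time t = 4.7e+04 m / 0.42 m/s = 1.119e+05 s = 1.295 d.
C = 0.153·exp(−0.081·1.295) = 0.153·0.9004 = 0.1378 mg/L.

0.138 mg/L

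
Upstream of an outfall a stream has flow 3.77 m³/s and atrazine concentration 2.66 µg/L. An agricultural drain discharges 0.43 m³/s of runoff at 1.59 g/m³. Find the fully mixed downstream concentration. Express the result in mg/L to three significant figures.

2.66 µg/L = 0.00266 mg/L.
By mass balance at complete mixing, C = (0.43·1.59 + 3.77·0.00266) / (0.43 + 3.77) = 0.6937/4.2 = 0.1652 mg/L.

0.165 mg/L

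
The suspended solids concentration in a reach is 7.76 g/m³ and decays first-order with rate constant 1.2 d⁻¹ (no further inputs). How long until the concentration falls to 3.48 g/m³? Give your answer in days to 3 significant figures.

t = ln(C₀/C)/k = ln(7.76/3.48)/1.2 = 0.802/1.2 = 0.6683 d.

0.668 d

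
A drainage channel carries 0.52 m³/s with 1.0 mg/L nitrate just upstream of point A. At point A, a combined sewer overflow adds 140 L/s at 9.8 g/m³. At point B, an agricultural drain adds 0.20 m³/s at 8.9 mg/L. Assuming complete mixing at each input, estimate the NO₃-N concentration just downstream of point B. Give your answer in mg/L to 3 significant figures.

140 L/s = 0.14 m³/s.
After input A: C = (0.52·1 + 0.14·9.8) / 0.66 = 2.867 mg/L.
After input B: C = (0.66·2.867 + 0.2·8.9) / 0.86 = 4.27 mg/L.

4.27 mg/L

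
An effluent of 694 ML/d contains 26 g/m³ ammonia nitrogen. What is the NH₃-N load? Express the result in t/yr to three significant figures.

694 ML/d = 8.032 m³/s.
Mass flux = Q·C = 8.032 m³/s × 26 g/m³ = 208.8 g/s.
= 208.8 g/s × 31.56 = 6591 t/yr.

6590 t/yr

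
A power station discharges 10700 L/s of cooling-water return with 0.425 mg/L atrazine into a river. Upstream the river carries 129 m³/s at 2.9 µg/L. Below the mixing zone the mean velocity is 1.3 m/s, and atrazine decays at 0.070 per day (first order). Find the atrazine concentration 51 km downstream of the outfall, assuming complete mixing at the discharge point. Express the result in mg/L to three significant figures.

0.0341 mg/L

10700 L/s = 10.7 m³/s.
2.9 µg/L = 0.0029 mg/L.
After complete mixing, C₀ = (10.7·0.425 + 129·0.0029) / 139.7 = 0.03523 mg/L.
Travel time t = 5.1e+04 m / 1.3 m/s = 3.923e+04 s = 0.4541 d.
C = 0.03523·exp(−0.070·0.4541) = 0.03523·0.9687 = 0.03413 mg/L.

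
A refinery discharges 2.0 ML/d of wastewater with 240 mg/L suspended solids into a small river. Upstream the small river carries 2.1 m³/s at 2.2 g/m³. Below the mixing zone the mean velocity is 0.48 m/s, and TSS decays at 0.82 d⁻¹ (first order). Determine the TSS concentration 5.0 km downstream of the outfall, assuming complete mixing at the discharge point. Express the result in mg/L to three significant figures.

4.34 mg/L

2.0 ML/d = 0.02315 m³/s.
After complete mixing, C₀ = (0.02315·240 + 2.1·2.2) / 2.123 = 4.793 mg/L.
Travel time t = 5000 m / 0.48 m/s = 1.042e+04 s = 0.1206 d.
C = 4.793·exp(−0.82·0.1206) = 4.793·0.9059 = 4.342 mg/L.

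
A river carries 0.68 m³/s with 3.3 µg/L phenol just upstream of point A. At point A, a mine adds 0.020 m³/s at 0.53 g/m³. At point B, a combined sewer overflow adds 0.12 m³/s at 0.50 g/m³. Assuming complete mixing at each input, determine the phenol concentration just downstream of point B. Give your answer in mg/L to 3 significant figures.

0.0888 mg/L

3.3 µg/L = 0.0033 mg/L.
After input A: C = (0.68·0.0033 + 0.02·0.53) / 0.7 = 0.01835 mg/L.
After input B: C = (0.7·0.01835 + 0.12·0.5) / 0.82 = 0.08883 mg/L.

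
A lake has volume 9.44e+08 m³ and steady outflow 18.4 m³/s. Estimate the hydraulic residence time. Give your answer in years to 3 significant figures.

1.63 yr

Q = 18.4 m³/s × 3.156e+07 s/yr = 5.807e+08 m³/yr.
Hydraulic residence time τ = V/Q = 9.44e+08/5.807e+08 = 1.626 yr.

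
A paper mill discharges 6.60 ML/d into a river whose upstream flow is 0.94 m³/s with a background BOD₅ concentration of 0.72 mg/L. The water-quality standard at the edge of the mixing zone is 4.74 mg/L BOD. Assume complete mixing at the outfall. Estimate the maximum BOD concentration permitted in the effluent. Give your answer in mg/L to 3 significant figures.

6.60 ML/d = 0.07639 m³/s.
Mass balance: 4.74·1.016 = 0.07639·Cₑ + 0.94·0.72.
Cₑ = (4.818 − 0.6768) / 0.07639 = 54.21 mg/L.

54.2 mg/L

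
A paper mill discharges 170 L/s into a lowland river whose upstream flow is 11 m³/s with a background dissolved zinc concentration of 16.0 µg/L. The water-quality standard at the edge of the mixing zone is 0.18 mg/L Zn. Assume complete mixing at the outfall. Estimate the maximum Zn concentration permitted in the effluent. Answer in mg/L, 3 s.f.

10.8 mg/L

170 L/s = 0.17 m³/s.
16.0 µg/L = 0.016 mg/L.
Mass balance: 0.18·11.17 = 0.17·Cₑ + 11·0.016.
Cₑ = (2.011 − 0.176) / 0.17 = 10.79 mg/L.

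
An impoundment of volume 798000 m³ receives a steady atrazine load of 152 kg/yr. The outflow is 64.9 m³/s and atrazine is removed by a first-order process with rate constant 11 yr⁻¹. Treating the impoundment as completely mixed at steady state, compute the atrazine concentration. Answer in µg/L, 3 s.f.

0.0739 µg/L

Outflow Q = 64.9 m³/s × 3.156e+07 s/yr = 2.048e+09 m³/yr.
Steady-state CSTR mass balance: W = Q·C + k·V·C, so C = W/(Q + kV).
Q + kV = 2.048e+09 + 11·798000 = 2.057e+09 m³/yr.
C = 152/2.057e+09 = 7.39e-08 kg/m³ = 7.39e-05 mg/L = 0.0739 µg/L.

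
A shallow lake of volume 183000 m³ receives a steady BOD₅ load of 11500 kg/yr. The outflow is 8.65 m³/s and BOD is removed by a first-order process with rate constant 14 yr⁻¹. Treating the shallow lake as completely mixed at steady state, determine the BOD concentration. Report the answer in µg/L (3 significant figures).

41.7 µg/L

Outflow Q = 8.65 m³/s × 3.156e+07 s/yr = 2.73e+08 m³/yr.
Steady-state CSTR mass balance: W = Q·C + k·V·C, so C = W/(Q + kV).
Q + kV = 2.73e+08 + 14·183000 = 2.755e+08 m³/yr.
C = 11500/2.755e+08 = 4.174e-05 kg/m³ = 0.04174 mg/L = 41.74 µg/L.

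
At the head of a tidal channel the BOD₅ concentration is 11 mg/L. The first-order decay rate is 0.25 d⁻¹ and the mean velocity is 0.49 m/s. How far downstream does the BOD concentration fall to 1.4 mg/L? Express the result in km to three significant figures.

349 km

From C = C₀·e^(−kt), t = ln(C₀/C)/k = ln(11/1.4)/0.25 = 2.061/0.25 = 8.246 d.
Distance = v·t = 0.49 m/s × 7.124e+05 s = 3.491e+05 m = 349.1 km.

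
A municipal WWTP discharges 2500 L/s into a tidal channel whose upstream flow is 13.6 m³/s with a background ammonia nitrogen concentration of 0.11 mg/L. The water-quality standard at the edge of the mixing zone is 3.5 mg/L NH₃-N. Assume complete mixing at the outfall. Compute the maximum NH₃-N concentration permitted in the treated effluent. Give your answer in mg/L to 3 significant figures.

2500 L/s = 2.5 m³/s.
Mass balance: 3.5·16.1 = 2.5·Cₑ + 13.6·0.11.
Cₑ = (56.35 − 1.496) / 2.5 = 21.94 mg/L.

21.9 mg/L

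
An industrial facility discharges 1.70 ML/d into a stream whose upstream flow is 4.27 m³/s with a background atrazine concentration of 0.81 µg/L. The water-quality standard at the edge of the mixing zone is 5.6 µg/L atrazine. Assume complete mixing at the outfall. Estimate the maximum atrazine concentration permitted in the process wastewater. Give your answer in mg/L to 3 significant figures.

1.05 mg/L

1.70 ML/d = 0.01968 m³/s.
0.81 µg/L = 0.00081 mg/L.
5.6 µg/L = 0.0056 mg/L.
Mass balance: 0.0056·4.29 = 0.01968·Cₑ + 4.27·0.00081.
Cₑ = (0.02402 − 0.003459) / 0.01968 = 1.045 mg/L.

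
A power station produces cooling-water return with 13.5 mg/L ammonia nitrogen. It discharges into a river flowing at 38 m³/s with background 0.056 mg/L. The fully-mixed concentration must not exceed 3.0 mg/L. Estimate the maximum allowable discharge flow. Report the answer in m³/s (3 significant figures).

Mass balance at complete mixing: C_std·(Q_w + Q_r) = Q_w·C_e + Q_r·C_b.
Rearranging, Q_w = Q_r·(C_std − C_b)/(C_e − C_std) = 38·(3 − 0.056) / (13.5 − 3) = 10.65 m³/s.

10.7 m³/s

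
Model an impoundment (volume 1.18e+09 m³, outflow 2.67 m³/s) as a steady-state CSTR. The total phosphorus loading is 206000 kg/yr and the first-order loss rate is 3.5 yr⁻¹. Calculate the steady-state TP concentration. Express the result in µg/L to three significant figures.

Outflow Q = 2.67 m³/s × 3.156e+07 s/yr = 8.426e+07 m³/yr.
Steady-state CSTR mass balance: W = Q·C + k·V·C, so C = W/(Q + kV).
Q + kV = 8.426e+07 + 3.5·1.18e+09 = 4.214e+09 m³/yr.
C = 206000/4.214e+09 = 4.888e-05 kg/m³ = 0.04888 mg/L = 48.88 µg/L.

48.9 µg/L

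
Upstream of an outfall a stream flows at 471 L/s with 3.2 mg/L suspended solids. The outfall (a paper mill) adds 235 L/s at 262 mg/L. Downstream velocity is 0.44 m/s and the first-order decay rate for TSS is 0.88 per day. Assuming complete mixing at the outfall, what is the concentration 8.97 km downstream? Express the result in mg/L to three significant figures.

235 L/s = 0.235 m³/s.
471 L/s = 0.471 m³/s.
After complete mixing, C₀ = (0.235·262 + 0.471·3.2) / 0.706 = 89.34 mg/L.
Travel time t = 8970 m / 0.44 m/s = 2.039e+04 s = 0.236 d.
C = 89.34·exp(−0.88·0.236) = 89.34·0.8125 = 72.59 mg/L.

72.6 mg/L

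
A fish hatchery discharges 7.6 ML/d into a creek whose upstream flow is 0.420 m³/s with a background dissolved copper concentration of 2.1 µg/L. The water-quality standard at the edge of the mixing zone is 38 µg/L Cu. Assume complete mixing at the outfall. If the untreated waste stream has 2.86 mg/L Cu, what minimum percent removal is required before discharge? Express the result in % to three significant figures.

92.7 %

7.6 ML/d = 0.08796 m³/s.
2.1 µg/L = 0.0021 mg/L.
38 µg/L = 0.038 mg/L.
Mass balance: 0.038·0.508 = 0.08796·Cₑ + 0.42·0.0021.
Cₑ = (0.0193 − 0.000882) / 0.08796 = 0.2094 mg/L.
Required removal = 1 − 0.2094/2.86 = 92.68 %.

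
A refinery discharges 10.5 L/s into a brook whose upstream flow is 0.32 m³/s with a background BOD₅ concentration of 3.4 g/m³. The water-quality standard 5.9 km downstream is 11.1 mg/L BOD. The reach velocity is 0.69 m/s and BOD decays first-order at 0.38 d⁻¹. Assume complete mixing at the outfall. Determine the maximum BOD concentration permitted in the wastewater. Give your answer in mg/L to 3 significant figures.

259 mg/L

10.5 L/s = 0.0105 m³/s.
Travel time to the compliance point: t = 5900/0.69 = 8551 s = 0.09897 d; decay factor exp(−0.38·0.09897) = 0.9631.
So the concentration just after mixing may be at most 11.1/0.9631 = 11.53 mg/L.
Mass balance: 11.53·0.3305 = 0.0105·Cₑ + 0.32·3.4.
Cₑ = (3.809 − 1.088) / 0.0105 = 259.2 mg/L.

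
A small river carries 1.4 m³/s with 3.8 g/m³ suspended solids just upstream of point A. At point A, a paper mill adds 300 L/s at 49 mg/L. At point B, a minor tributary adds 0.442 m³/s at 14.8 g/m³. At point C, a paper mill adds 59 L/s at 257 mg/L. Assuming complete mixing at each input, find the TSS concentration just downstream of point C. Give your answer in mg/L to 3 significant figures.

300 L/s = 0.3 m³/s.
After input A: C = (1.4·3.8 + 0.3·49) / 1.7 = 11.78 mg/L.
After input B: C = (1.7·11.78 + 0.442·14.8) / 2.142 = 12.4 mg/L.
59 L/s = 0.059 m³/s.
After input C: C = (2.142·12.4 + 0.059·257) / 2.201 = 18.96 mg/L.

19.0 mg/L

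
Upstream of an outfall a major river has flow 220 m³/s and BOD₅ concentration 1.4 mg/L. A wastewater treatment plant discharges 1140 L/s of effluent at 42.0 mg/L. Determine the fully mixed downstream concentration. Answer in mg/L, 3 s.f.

1140 L/s = 1.14 m³/s.
Flow-weighted mixing gives C = (1.14·42 + 220·1.4) / (1.14 + 220) = 355.9/221.1 = 1.609 mg/L.

1.61 mg/L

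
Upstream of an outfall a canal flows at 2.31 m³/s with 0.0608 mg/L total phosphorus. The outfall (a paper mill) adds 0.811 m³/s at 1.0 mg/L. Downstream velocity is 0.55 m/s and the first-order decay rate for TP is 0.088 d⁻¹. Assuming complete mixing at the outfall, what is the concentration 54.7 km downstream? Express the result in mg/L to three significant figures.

0.275 mg/L

After complete mixing, C₀ = (0.811·1 + 2.31·0.0608) / 3.121 = 0.3049 mg/L.
Travel time t = 5.47e+04 m / 0.55 m/s = 9.945e+04 s = 1.151 d.
C = 0.3049·exp(−0.088·1.151) = 0.3049·0.9037 = 0.2755 mg/L.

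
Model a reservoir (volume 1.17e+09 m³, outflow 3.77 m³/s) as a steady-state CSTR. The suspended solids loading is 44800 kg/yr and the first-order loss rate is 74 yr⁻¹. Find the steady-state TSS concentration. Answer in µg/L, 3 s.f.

0.517 µg/L

Outflow Q = 3.77 m³/s × 3.156e+07 s/yr = 1.19e+08 m³/yr.
Steady-state CSTR mass balance: W = Q·C + k·V·C, so C = W/(Q + kV).
Q + kV = 1.19e+08 + 74·1.17e+09 = 8.67e+10 m³/yr.
C = 44800/8.67e+10 = 5.167e-07 kg/m³ = 0.0005167 mg/L = 0.5167 µg/L.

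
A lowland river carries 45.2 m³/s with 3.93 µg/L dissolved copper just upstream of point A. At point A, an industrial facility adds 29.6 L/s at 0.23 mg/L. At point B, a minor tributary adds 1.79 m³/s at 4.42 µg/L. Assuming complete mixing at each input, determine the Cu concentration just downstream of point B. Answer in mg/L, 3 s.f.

0.00409 mg/L

3.93 µg/L = 0.00393 mg/L.
29.6 L/s = 0.0296 m³/s.
After input A: C = (45.2·0.00393 + 0.0296·0.23) / 45.23 = 0.004078 mg/L.
4.42 µg/L = 0.00442 mg/L.
After input B: C = (45.23·0.004078 + 1.79·0.00442) / 47.02 = 0.004091 mg/L.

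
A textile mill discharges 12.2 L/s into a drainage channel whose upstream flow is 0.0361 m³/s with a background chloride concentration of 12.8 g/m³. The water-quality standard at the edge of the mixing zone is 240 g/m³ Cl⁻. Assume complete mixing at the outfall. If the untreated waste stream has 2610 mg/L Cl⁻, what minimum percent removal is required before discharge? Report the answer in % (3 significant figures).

12.2 L/s = 0.0122 m³/s.
Mass balance: 240·0.0483 = 0.0122·Cₑ + 0.0361·12.8.
Cₑ = (11.59 − 0.4621) / 0.0122 = 912.3 mg/L.
Required removal = 1 − 912.3/2610 = 65.05 %.

65.0 %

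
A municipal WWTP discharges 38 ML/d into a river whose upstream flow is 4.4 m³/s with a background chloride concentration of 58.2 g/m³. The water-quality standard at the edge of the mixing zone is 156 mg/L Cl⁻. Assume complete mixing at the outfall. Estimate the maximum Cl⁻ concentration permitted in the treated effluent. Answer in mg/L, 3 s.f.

1130 mg/L

38 ML/d = 0.4398 m³/s.
Mass balance: 156·4.84 = 0.4398·Cₑ + 4.4·58.2.
Cₑ = (755 − 256.1) / 0.4398 = 1134 mg/L.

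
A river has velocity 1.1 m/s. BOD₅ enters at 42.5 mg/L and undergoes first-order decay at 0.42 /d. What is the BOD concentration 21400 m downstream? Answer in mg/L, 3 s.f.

Travel time t = 21400 m / 1.1 m/s = 2.14e+04/1.1 = 1.945e+04 s = 0.2252 d.
First-order decay: C = 42.5·exp(−0.42·0.2252) = 42.5·0.9098 = 38.66 mg/L.

38.7 mg/L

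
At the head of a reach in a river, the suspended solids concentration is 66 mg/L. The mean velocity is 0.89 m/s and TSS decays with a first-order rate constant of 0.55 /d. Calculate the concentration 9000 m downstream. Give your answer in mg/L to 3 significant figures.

61.9 mg/L

Travel time t = 9000 m / 0.89 m/s = 9000/0.89 = 1.011e+04 s = 0.117 d.
First-order decay: C = 66·exp(−0.55·0.117) = 66·0.9377 = 61.89 mg/L.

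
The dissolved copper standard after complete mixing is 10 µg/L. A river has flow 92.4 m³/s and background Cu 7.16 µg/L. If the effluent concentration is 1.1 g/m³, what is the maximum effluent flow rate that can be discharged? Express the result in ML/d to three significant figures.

7.16 µg/L = 0.00716 mg/L.
10 µg/L = 0.01 mg/L.
Mass balance at complete mixing: C_std·(Q_w + Q_r) = Q_w·C_e + Q_r·C_b.
Rearranging, Q_w = Q_r·(C_std − C_b)/(C_e − C_std) = 92.4·(0.01 − 0.00716) / (1.1 − 0.01) = 0.2407 m³/s.
= 20.8 ML/d.

20.8 ML/d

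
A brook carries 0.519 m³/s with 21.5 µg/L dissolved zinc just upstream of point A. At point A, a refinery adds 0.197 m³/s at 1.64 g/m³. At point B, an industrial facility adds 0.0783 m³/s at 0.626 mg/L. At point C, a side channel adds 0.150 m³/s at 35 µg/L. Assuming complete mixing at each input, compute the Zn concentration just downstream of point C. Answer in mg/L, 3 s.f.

21.5 µg/L = 0.0215 mg/L.
After input A: C = (0.519·0.0215 + 0.197·1.64) / 0.716 = 0.4668 mg/L.
After input B: C = (0.716·0.4668 + 0.0783·0.626) / 0.7943 = 0.4825 mg/L.
35 µg/L = 0.035 mg/L.
After input C: C = (0.7943·0.4825 + 0.15·0.035) / 0.9443 = 0.4114 mg/L.

0.411 mg/L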